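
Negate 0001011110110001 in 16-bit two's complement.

Original: 0001011110110001
Step 1 - Invert all bits: 1110100001001110
Step 2 - Add 1: 1110100001001111
Verification: 0001011110110001 + 1110100001001111 = 10000000000000000; discarding the end carry (carry out of the top bit) leaves the 16-bit value 0000000000000000, as required for x + (-x)



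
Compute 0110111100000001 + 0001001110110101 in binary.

Add column by column from the right: bit + bit + carry-in; write the sum mod 2, carry 1 when the sum is 2 or 3.
carry:  1111111000000010
        0110111100000001
+       0001001110110101
------------------------
       01000001010110110
(the carry out of the leftmost column, 0, becomes the leading bit)
Decimal check:
  0110111100000001 = 16384 + 8192 + 2048 + 1024 + 512 + 256 + 1 = 28417
  0001001110110101 = 4096 + 512 + 256 + 128 + 32 + 16 + 4 + 1 = 5045
  28417 + 5045 = 33462, and 01000001010110110 = 32768 + 512 + 128 + 32 + 16 + 4 + 2 = 33462 ✓



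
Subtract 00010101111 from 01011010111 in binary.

Method 1 - Direct subtraction (column by column from the right: bit − bit − borrow-in; if negative, add 2 and borrow 1 from the next column):
borrow: 00001010000
        01011010111
-       00010101111
-------------------
        01000101000

Method 2 - Add two's complement:
Two's complement of 00010101111: invert → 11101010000, add 1 → 11101010001
  01011010111
+ 11101010001
-------------
 101000101000  (end carry out of the top bit = 1)
Discarding the end carry: 01000101000
Decimal check:
  01011010111 = 512 + 128 + 64 + 16 + 4 + 2 + 1 = 727
  00010101111 = 128 + 32 + 8 + 4 + 2 + 1 = 175
  727 - 175 = 552, and 01000101000 = 512 + 32 + 8 = 552 ✓



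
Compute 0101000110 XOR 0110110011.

XOR: 1 when bits differ
  0101000110
^ 0110110011
------------
  0011110101
Decimal: 326 ^ 435 = 245



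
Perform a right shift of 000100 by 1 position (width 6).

Original: 000100 (decimal 4)
Shift right by 1 position
Drop the 1 low bit; fill with zero on the left
Result: 000010 (decimal 2)
Equivalent: 4 >> 1 = 4 ÷ 2^1 = 2



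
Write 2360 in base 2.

Using repeated division by 2:
2360 ÷ 2 = 1180 remainder 0
1180 ÷ 2 = 590 remainder 0
590 ÷ 2 = 295 remainder 0
295 ÷ 2 = 147 remainder 1
147 ÷ 2 = 73 remainder 1
73 ÷ 2 = 36 remainder 1
36 ÷ 2 = 18 remainder 0
18 ÷ 2 = 9 remainder 0
9 ÷ 2 = 4 remainder 1
4 ÷ 2 = 2 remainder 0
2 ÷ 2 = 1 remainder 0
1 ÷ 2 = 0 remainder 1
Reading remainders bottom to top: 100100111000



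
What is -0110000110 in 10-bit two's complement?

Original: 0110000110
Step 1 - Invert all bits: 1001111001
Step 2 - Add 1: 1001111010
Verification: 0110000110 + 1001111010 = 10000000000; discarding the end carry (carry out of the top bit) leaves the 10-bit value 0000000000, as required for x + (-x)



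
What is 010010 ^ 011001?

XOR: 1 when bits differ
  010010
^ 011001
--------
  001011
Decimal: 18 ^ 25 = 11



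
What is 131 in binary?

Using repeated division by 2:
131 ÷ 2 = 65 remainder 1
65 ÷ 2 = 32 remainder 1
32 ÷ 2 = 16 remainder 0
16 ÷ 2 = 8 remainder 0
8 ÷ 2 = 4 remainder 0
4 ÷ 2 = 2 remainder 0
2 ÷ 2 = 1 remainder 0
1 ÷ 2 = 0 remainder 1
Reading remainders bottom to top: 10000011



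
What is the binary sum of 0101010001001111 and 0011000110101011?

Add column by column from the right: bit + bit + carry-in; write the sum mod 2, carry 1 when the sum is 2 or 3.
carry:  1110000000011110
        0101010001001111
+       0011000110101011
------------------------
       01000010111111010
(the carry out of the leftmost column, 0, becomes the leading bit)
Decimal check:
  0101010001001111 = 16384 + 4096 + 1024 + 64 + 8 + 4 + 2 + 1 = 21583
  0011000110101011 = 8192 + 4096 + 256 + 128 + 32 + 8 + 2 + 1 = 12715
  21583 + 12715 = 34298, and 01000010111111010 = 32768 + 1024 + 256 + 128 + 64 + 32 + 16 + 8 + 2 = 34298 ✓



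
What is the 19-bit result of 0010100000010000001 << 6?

Original: 0010100000010000001 (decimal 82049)
Shift left by 6 positions
Append 6 zeros on the right and drop the 6 high bits that overflow the 19-bit width
Result: 0000010000001000000 (decimal 8256)
Equivalent: 82049 << 6 = 82049 × 2^6 = 5251136, truncated to 19 bits = 8256



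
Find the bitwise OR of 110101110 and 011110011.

OR: 1 when either bit is 1
  110101110
| 011110011
-----------
  111111111
Decimal: 430 | 243 = 511



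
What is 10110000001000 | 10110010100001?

OR: 1 when either bit is 1
  10110000001000
| 10110010100001
----------------
  10110010101001
Decimal: 11272 | 11425 = 11433



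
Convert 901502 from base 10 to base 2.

Using repeated division by 2:
901502 ÷ 2 = 450751 remainder 0
450751 ÷ 2 = 225375 remainder 1
225375 ÷ 2 = 112687 remainder 1
112687 ÷ 2 = 56343 remainder 1
56343 ÷ 2 = 28171 remainder 1
28171 ÷ 2 = 14085 remainder 1
14085 ÷ 2 = 7042 remainder 1
7042 ÷ 2 = 3521 remainder 0
3521 ÷ 2 = 1760 remainder 1
1760 ÷ 2 = 880 remainder 0
880 ÷ 2 = 440 remainder 0
440 ÷ 2 = 220 remainder 0
220 ÷ 2 = 110 remainder 0
110 ÷ 2 = 55 remainder 0
55 ÷ 2 = 27 remainder 1
27 ÷ 2 = 13 remainder 1
13 ÷ 2 = 6 remainder 1
6 ÷ 2 = 3 remainder 0
3 ÷ 2 = 1 remainder 1
1 ÷ 2 = 0 remainder 1
Reading remainders bottom to top: 11011100000101111110



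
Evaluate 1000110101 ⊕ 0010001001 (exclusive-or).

XOR: 1 when bits differ
  1000110101
^ 0010001001
------------
  1010111100
Decimal: 565 ^ 137 = 700



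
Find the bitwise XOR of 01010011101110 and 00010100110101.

XOR: 1 when bits differ
  01010011101110
^ 00010100110101
----------------
  01000111011011
Decimal: 5358 ^ 1333 = 4571



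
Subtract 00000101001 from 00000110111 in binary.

Method 1 - Direct subtraction (column by column from the right: bit − bit − borrow-in; if negative, add 2 and borrow 1 from the next column):
borrow: 00000010000
        00000110111
-       00000101001
-------------------
        00000001110

Method 2 - Add two's complement:
Two's complement of 00000101001: invert → 11111010110, add 1 → 11111010111
  00000110111
+ 11111010111
-------------
 100000001110  (end carry out of the top bit = 1)
Discarding the end carry: 00000001110
Decimal check:
  00000110111 = 32 + 16 + 4 + 2 + 1 = 55
  00000101001 = 32 + 8 + 1 = 41
  55 - 41 = 14, and 00000001110 = 8 + 4 + 2 = 14 ✓



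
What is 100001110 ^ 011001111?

XOR: 1 when bits differ
  100001110
^ 011001111
-----------
  111000001
Decimal: 270 ^ 207 = 449



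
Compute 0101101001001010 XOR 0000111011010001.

XOR: 1 when bits differ
  0101101001001010
^ 0000111011010001
------------------
  0101010010011011
Decimal: 23114 ^ 3793 = 21659



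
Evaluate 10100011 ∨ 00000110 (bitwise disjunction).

OR: 1 when either bit is 1
  10100011
| 00000110
----------
  10100111
Decimal: 163 | 6 = 167



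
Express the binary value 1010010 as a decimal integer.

Sum of powers of 2 for each 1-bit:
2^1 + 2^4 + 2^6
= 2 + 16 + 64
= 82



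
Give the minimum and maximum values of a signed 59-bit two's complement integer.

For 59-bit two's complement:
Minimum: -2^58 = -288230376151711744
Maximum: 2^58 - 1 = 288230376151711743



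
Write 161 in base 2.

Using repeated division by 2:
161 ÷ 2 = 80 remainder 1
80 ÷ 2 = 40 remainder 0
40 ÷ 2 = 20 remainder 0
20 ÷ 2 = 10 remainder 0
10 ÷ 2 = 5 remainder 0
5 ÷ 2 = 2 remainder 1
2 ÷ 2 = 1 remainder 0
1 ÷ 2 = 0 remainder 1
Reading remainders bottom to top: 10100001



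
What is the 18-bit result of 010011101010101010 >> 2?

Original: 010011101010101010 (decimal 80554)
Shift right by 2 positions
Drop the 2 low bits; fill with zeros on the left
Result: 000100111010101010 (decimal 20138)
Equivalent: 80554 >> 2 = 80554 ÷ 2^2 = 20138



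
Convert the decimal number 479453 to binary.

Using repeated division by 2:
479453 ÷ 2 = 239726 remainder 1
239726 ÷ 2 = 119863 remainder 0
119863 ÷ 2 = 59931 remainder 1
59931 ÷ 2 = 29965 remainder 1
29965 ÷ 2 = 14982 remainder 1
14982 ÷ 2 = 7491 remainder 0
7491 ÷ 2 = 3745 remainder 1
3745 ÷ 2 = 1872 remainder 1
1872 ÷ 2 = 936 remainder 0
936 ÷ 2 = 468 remainder 0
468 ÷ 2 = 234 remainder 0
234 ÷ 2 = 117 remainder 0
117 ÷ 2 = 58 remainder 1
58 ÷ 2 = 29 remainder 0
29 ÷ 2 = 14 remainder 1
14 ÷ 2 = 7 remainder 0
7 ÷ 2 = 3 remainder 1
3 ÷ 2 = 1 remainder 1
1 ÷ 2 = 0 remainder 1
Reading remainders bottom to top: 1110101000011011101



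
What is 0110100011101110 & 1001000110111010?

AND: 1 only when both bits are 1
  0110100011101110
& 1001000110111010
------------------
  0000000010101010
Decimal: 26862 & 37306 = 170



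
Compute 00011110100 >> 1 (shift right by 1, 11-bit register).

Original: 00011110100 (decimal 244)
Shift right by 1 position
Drop the 1 low bit; fill with zero on the left
Result: 00001111010 (decimal 122)
Equivalent: 244 >> 1 = 244 ÷ 2^1 = 122



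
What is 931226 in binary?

Using repeated division by 2:
931226 ÷ 2 = 465613 remainder 0
465613 ÷ 2 = 232806 remainder 1
232806 ÷ 2 = 116403 remainder 0
116403 ÷ 2 = 58201 remainder 1
58201 ÷ 2 = 29100 remainder 1
29100 ÷ 2 = 14550 remainder 0
14550 ÷ 2 = 7275 remainder 0
7275 ÷ 2 = 3637 remainder 1
3637 ÷ 2 = 1818 remainder 1
1818 ÷ 2 = 909 remainder 0
909 ÷ 2 = 454 remainder 1
454 ÷ 2 = 227 remainder 0
227 ÷ 2 = 113 remainder 1
113 ÷ 2 = 56 remainder 1
56 ÷ 2 = 28 remainder 0
28 ÷ 2 = 14 remainder 0
14 ÷ 2 = 7 remainder 0
7 ÷ 2 = 3 remainder 1
3 ÷ 2 = 1 remainder 1
1 ÷ 2 = 0 remainder 1
Reading remainders bottom to top: 11100011010110011010



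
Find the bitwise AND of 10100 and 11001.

AND: 1 only when both bits are 1
  10100
& 11001
-------
  10000
Decimal: 20 & 25 = 16



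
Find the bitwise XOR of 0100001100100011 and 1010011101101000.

XOR: 1 when bits differ
  0100001100100011
^ 1010011101101000
------------------
  1110010001001011
Decimal: 17187 ^ 42856 = 58443



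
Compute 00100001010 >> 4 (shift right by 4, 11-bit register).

Original: 00100001010 (decimal 266)
Shift right by 4 positions
Drop the 4 low bits; fill with zeros on the left
Result: 00000010000 (decimal 16)
Equivalent: 266 >> 4 = 266 ÷ 2^4 = 16



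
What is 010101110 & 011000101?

AND: 1 only when both bits are 1
  010101110
& 011000101
-----------
  010000100
Decimal: 174 & 197 = 132



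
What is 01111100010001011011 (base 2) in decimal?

Sum of powers of 2 for each 1-bit:
2^0 + 2^1 + 2^3 + 2^4 + 2^6 + 2^10 + 2^14 + 2^15 + 2^16 + 2^17 + 2^18
= 1 + 2 + 8 + 16 + 64 + 1024 + 16384 + 32768 + 65536 + 131072 + 262144
= 509019



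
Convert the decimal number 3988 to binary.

Using repeated division by 2:
3988 ÷ 2 = 1994 remainder 0
1994 ÷ 2 = 997 remainder 0
997 ÷ 2 = 498 remainder 1
498 ÷ 2 = 249 remainder 0
249 ÷ 2 = 124 remainder 1
124 ÷ 2 = 62 remainder 0
62 ÷ 2 = 31 remainder 0
31 ÷ 2 = 15 remainder 1
15 ÷ 2 = 7 remainder 1
7 ÷ 2 = 3 remainder 1
3 ÷ 2 = 1 remainder 1
1 ÷ 2 = 0 remainder 1
Reading remainders bottom to top: 111110010100



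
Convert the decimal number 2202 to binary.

Using repeated division by 2:
2202 ÷ 2 = 1101 remainder 0
1101 ÷ 2 = 550 remainder 1
550 ÷ 2 = 275 remainder 0
275 ÷ 2 = 137 remainder 1
137 ÷ 2 = 68 remainder 1
68 ÷ 2 = 34 remainder 0
34 ÷ 2 = 17 remainder 0
17 ÷ 2 = 8 remainder 1
8 ÷ 2 = 4 remainder 0
4 ÷ 2 = 2 remainder 0
2 ÷ 2 = 1 remainder 0
1 ÷ 2 = 0 remainder 1
Reading remainders bottom to top: 100010011010



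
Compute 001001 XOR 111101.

XOR: 1 when bits differ
  001001
^ 111101
--------
  110100
Decimal: 9 ^ 61 = 52



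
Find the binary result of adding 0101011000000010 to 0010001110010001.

Add column by column from the right: bit + bit + carry-in; write the sum mod 2, carry 1 when the sum is 2 or 3.
carry:  0000110000000000
        0101011000000010
+       0010001110010001
------------------------
       00111100110010011
(the carry out of the leftmost column, 0, becomes the leading bit)
Decimal check:
  0101011000000010 = 16384 + 4096 + 1024 + 512 + 2 = 22018
  0010001110010001 = 8192 + 512 + 256 + 128 + 16 + 1 = 9105
  22018 + 9105 = 31123, and 00111100110010011 = 16384 + 8192 + 4096 + 2048 + 256 + 128 + 16 + 2 + 1 = 31123 ✓



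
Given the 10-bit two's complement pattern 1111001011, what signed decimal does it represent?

Binary: 1111001011
Sign bit: 1 (negative)
Invert: 0000110100
Add 1:  0000110101
Magnitude: 0000110101 = 32 + 16 + 4 + 1 = 53
Value: -53



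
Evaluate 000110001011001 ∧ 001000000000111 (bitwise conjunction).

AND: 1 only when both bits are 1
  000110001011001
& 001000000000111
-----------------
  000000000000001
Decimal: 3161 & 4103 = 1



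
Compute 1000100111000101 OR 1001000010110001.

OR: 1 when either bit is 1
  1000100111000101
| 1001000010110001
------------------
  1001100111110101
Decimal: 35269 | 37041 = 39413



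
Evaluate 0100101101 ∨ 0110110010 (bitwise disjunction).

OR: 1 when either bit is 1
  0100101101
| 0110110010
------------
  0110111111
Decimal: 301 | 434 = 447



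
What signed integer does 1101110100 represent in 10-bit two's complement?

Binary: 1101110100
Sign bit: 1 (negative)
Invert: 0010001011
Add 1:  0010001100
Magnitude: 0010001100 = 128 + 8 + 4 = 140
Value: -140



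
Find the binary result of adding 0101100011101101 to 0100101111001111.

Add column by column from the right: bit + bit + carry-in; write the sum mod 2, carry 1 when the sum is 2 or 3.
carry:  1011011110011110
        0101100011101101
+       0100101111001111
------------------------
       01010010010111100
(the carry out of the leftmost column, 0, becomes the leading bit)
Decimal check:
  0101100011101101 = 16384 + 4096 + 2048 + 128 + 64 + 32 + 8 + 4 + 1 = 22765
  0100101111001111 = 16384 + 2048 + 512 + 256 + 128 + 64 + 8 + 4 + 2 + 1 = 19407
  22765 + 19407 = 42172, and 01010010010111100 = 32768 + 8192 + 1024 + 128 + 32 + 16 + 8 + 4 = 42172 ✓



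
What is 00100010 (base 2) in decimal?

Sum of powers of 2 for each 1-bit:
2^1 + 2^5
= 2 + 32
= 34



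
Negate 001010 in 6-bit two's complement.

Original: 001010
Step 1 - Invert all bits: 110101
Step 2 - Add 1: 110110
Verification: 001010 + 110110 = 1000000; discarding the end carry (carry out of the top bit) leaves the 6-bit value 000000, as required for x + (-x)



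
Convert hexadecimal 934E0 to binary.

Convert each hex digit to 4 bits:
  9 = 1001
  3 = 0011
  4 = 0100
  E = 1110
  0 = 0000
Concatenate: 10010011010011100000



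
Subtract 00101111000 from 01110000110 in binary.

Method 1 - Direct subtraction (column by column from the right: bit − bit − borrow-in; if negative, add 2 and borrow 1 from the next column):
borrow: 00011110000
        01110000110
-       00101111000
-------------------
        01000001110

Method 2 - Add two's complement:
Two's complement of 00101111000: invert → 11010000111, add 1 → 11010001000
  01110000110
+ 11010001000
-------------
 101000001110  (end carry out of the top bit = 1)
Discarding the end carry: 01000001110
Decimal check:
  01110000110 = 512 + 256 + 128 + 4 + 2 = 902
  00101111000 = 256 + 64 + 32 + 16 + 8 = 376
  902 - 376 = 526, and 01000001110 = 512 + 8 + 4 + 2 = 526 ✓



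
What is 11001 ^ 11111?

XOR: 1 when bits differ
  11001
^ 11111
-------
  00110
Decimal: 25 ^ 31 = 6



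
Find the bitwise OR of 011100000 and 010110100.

OR: 1 when either bit is 1
  011100000
| 010110100
-----------
  011110100
Decimal: 224 | 180 = 244



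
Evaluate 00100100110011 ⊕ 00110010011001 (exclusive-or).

XOR: 1 when bits differ
  00100100110011
^ 00110010011001
----------------
  00010110101010
Decimal: 2355 ^ 3225 = 1450



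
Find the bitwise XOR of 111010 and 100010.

XOR: 1 when bits differ
  111010
^ 100010
--------
  011000
Decimal: 58 ^ 34 = 24



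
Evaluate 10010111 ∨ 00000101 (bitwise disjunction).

OR: 1 when either bit is 1
  10010111
| 00000101
----------
  10010111
Decimal: 151 | 5 = 151



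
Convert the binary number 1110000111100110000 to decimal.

Sum of powers of 2 for each 1-bit:
2^4 + 2^5 + 2^8 + 2^9 + 2^10 + 2^11 + 2^16 + 2^17 + 2^18
= 16 + 32 + 256 + 512 + 1024 + 2048 + 65536 + 131072 + 262144
= 462640



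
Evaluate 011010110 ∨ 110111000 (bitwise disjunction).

OR: 1 when either bit is 1
  011010110
| 110111000
-----------
  111111110
Decimal: 214 | 440 = 510



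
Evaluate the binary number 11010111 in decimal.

Sum of powers of 2 for each 1-bit:
2^0 + 2^1 + 2^2 + 2^4 + 2^6 + 2^7
= 1 + 2 + 4 + 16 + 64 + 128
= 215



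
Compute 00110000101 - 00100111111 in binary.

Method 1 - Direct subtraction (column by column from the right: bit − bit − borrow-in; if negative, add 2 and borrow 1 from the next column):
borrow: 00011111100
        00110000101
-       00100111111
-------------------
        00001000110

Method 2 - Add two's complement:
Two's complement of 00100111111: invert → 11011000000, add 1 → 11011000001
  00110000101
+ 11011000001
-------------
 100001000110  (end carry out of the top bit = 1)
Discarding the end carry: 00001000110
Decimal check:
  00110000101 = 256 + 128 + 4 + 1 = 389
  00100111111 = 256 + 32 + 16 + 8 + 4 + 2 + 1 = 319
  389 - 319 = 70, and 00001000110 = 64 + 4 + 2 = 70 ✓



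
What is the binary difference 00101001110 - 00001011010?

Method 1 - Direct subtraction (column by column from the right: bit − bit − borrow-in; if negative, add 2 and borrow 1 from the next column):
borrow: 00111100000
        00101001110
-       00001011010
-------------------
        00011110100

Method 2 - Add two's complement:
Two's complement of 00001011010: invert → 11110100101, add 1 → 11110100110
  00101001110
+ 11110100110
-------------
 100011110100  (end carry out of the top bit = 1)
Discarding the end carry: 00011110100
Decimal check:
  00101001110 = 256 + 64 + 8 + 4 + 2 = 334
  00001011010 = 64 + 16 + 8 + 2 = 90
  334 - 90 = 244, and 00011110100 = 128 + 64 + 32 + 16 + 4 = 244 ✓



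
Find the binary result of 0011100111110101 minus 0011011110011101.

Method 1 - Direct subtraction (column by column from the right: bit − bit − borrow-in; if negative, add 2 and borrow 1 from the next column):
borrow: 0000110000110000
        0011100111110101
-       0011011110011101
------------------------
        0000001001011000

Method 2 - Add two's complement:
Two's complement of 0011011110011101: invert → 1100100001100010, add 1 → 1100100001100011
  0011100111110101
+ 1100100001100011
------------------
 10000001001011000  (end carry out of the top bit = 1)
Discarding the end carry: 0000001001011000
Decimal check:
  0011100111110101 = 8192 + 4096 + 2048 + 256 + 128 + 64 + 32 + 16 + 4 + 1 = 14837
  0011011110011101 = 8192 + 4096 + 1024 + 512 + 256 + 128 + 16 + 8 + 4 + 1 = 14237
  14837 - 14237 = 600, and 0000001001011000 = 512 + 64 + 16 + 8 = 600 ✓



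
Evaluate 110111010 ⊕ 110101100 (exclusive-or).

XOR: 1 when bits differ
  110111010
^ 110101100
-----------
  000010110
Decimal: 442 ^ 428 = 22



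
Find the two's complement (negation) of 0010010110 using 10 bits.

Original: 0010010110
Step 1 - Invert all bits: 1101101001
Step 2 - Add 1: 1101101010
Verification: 0010010110 + 1101101010 = 10000000000; discarding the end carry (carry out of the top bit) leaves the 10-bit value 0000000000, as required for x + (-x)



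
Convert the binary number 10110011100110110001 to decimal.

Sum of powers of 2 for each 1-bit:
2^0 + 2^4 + 2^5 + 2^7 + 2^8 + 2^11 + 2^12 + 2^13 + 2^16 + 2^17 + 2^19
= 1 + 16 + 32 + 128 + 256 + 2048 + 4096 + 8192 + 65536 + 131072 + 524288
= 735665



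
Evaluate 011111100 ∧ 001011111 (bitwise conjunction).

AND: 1 only when both bits are 1
  011111100
& 001011111
-----------
  001011100
Decimal: 252 & 95 = 92



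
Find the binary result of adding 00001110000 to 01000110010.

Add column by column from the right: bit + bit + carry-in; write the sum mod 2, carry 1 when the sum is 2 or 3.
carry:  00011100000
        00001110000
+       01000110010
-------------------
       001010100010
(the carry out of the leftmost column, 0, becomes the leading bit)
Decimal check:
  00001110000 = 64 + 32 + 16 = 112
  01000110010 = 512 + 32 + 16 + 2 = 562
  112 + 562 = 674, and 001010100010 = 512 + 128 + 32 + 2 = 674 ✓



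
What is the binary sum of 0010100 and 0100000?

Add column by column from the right: bit + bit + carry-in; write the sum mod 2, carry 1 when the sum is 2 or 3.
carry:  0000000
        0010100
+       0100000
---------------
       00110100
(the carry out of the leftmost column, 0, becomes the leading bit)
Decimal check:
  0010100 = 16 + 4 = 20
  0100000 = 32
  20 + 32 = 52, and 00110100 = 32 + 16 + 4 = 52 ✓



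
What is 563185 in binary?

Using repeated division by 2:
563185 ÷ 2 = 281592 remainder 1
281592 ÷ 2 = 140796 remainder 0
140796 ÷ 2 = 70398 remainder 0
70398 ÷ 2 = 35199 remainder 0
35199 ÷ 2 = 17599 remainder 1
17599 ÷ 2 = 8799 remainder 1
8799 ÷ 2 = 4399 remainder 1
4399 ÷ 2 = 2199 remainder 1
2199 ÷ 2 = 1099 remainder 1
1099 ÷ 2 = 549 remainder 1
549 ÷ 2 = 274 remainder 1
274 ÷ 2 = 137 remainder 0
137 ÷ 2 = 68 remainder 1
68 ÷ 2 = 34 remainder 0
34 ÷ 2 = 17 remainder 0
17 ÷ 2 = 8 remainder 1
8 ÷ 2 = 4 remainder 0
4 ÷ 2 = 2 remainder 0
2 ÷ 2 = 1 remainder 0
1 ÷ 2 = 0 remainder 1
Reading remainders bottom to top: 10001001011111110001



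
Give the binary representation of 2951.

Using repeated division by 2:
2951 ÷ 2 = 1475 remainder 1
1475 ÷ 2 = 737 remainder 1
737 ÷ 2 = 368 remainder 1
368 ÷ 2 = 184 remainder 0
184 ÷ 2 = 92 remainder 0
92 ÷ 2 = 46 remainder 0
46 ÷ 2 = 23 remainder 0
23 ÷ 2 = 11 remainder 1
11 ÷ 2 = 5 remainder 1
5 ÷ 2 = 2 remainder 1
2 ÷ 2 = 1 remainder 0
1 ÷ 2 = 0 remainder 1
Reading remainders bottom to top: 101110000111



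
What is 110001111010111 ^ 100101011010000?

XOR: 1 when bits differ
  110001111010111
^ 100101011010000
-----------------
  010100100000111
Decimal: 25559 ^ 19152 = 10503



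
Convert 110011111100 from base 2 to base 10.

Sum of powers of 2 for each 1-bit:
2^2 + 2^3 + 2^4 + 2^5 + 2^6 + 2^7 + 2^10 + 2^11
= 4 + 8 + 16 + 32 + 64 + 128 + 1024 + 2048
= 3324



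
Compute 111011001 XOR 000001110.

XOR: 1 when bits differ
  111011001
^ 000001110
-----------
  111010111
Decimal: 473 ^ 14 = 471



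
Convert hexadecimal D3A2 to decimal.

Expand by place value (powers of 16):
Digit values: D = 13, A = 10
D3A2 = 13 × 16^3 + 3 × 16^2 + 10 × 16^1 + 2 × 16^0
= 13 × 4096 + 3 × 256 + 10 × 16 + 2 × 1
= 53248 + 768 + 160 + 2
= 54178



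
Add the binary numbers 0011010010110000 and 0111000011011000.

Add column by column from the right: bit + bit + carry-in; write the sum mod 2, carry 1 when the sum is 2 or 3.
carry:  1110000111100000
        0011010010110000
+       0111000011011000
------------------------
       01010010110001000
(the carry out of the leftmost column, 0, becomes the leading bit)
Decimal check:
  0011010010110000 = 8192 + 4096 + 1024 + 128 + 32 + 16 = 13488
  0111000011011000 = 16384 + 8192 + 4096 + 128 + 64 + 16 + 8 = 28888
  13488 + 28888 = 42376, and 01010010110001000 = 32768 + 8192 + 1024 + 256 + 128 + 8 = 42376 ✓



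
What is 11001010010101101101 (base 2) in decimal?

Sum of powers of 2 for each 1-bit:
2^0 + 2^2 + 2^3 + 2^5 + 2^6 + 2^8 + 2^10 + 2^13 + 2^15 + 2^18 + 2^19
= 1 + 4 + 8 + 32 + 64 + 256 + 1024 + 8192 + 32768 + 262144 + 524288
= 828781



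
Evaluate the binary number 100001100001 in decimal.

Sum of powers of 2 for each 1-bit:
2^0 + 2^5 + 2^6 + 2^11
= 1 + 32 + 64 + 2048
= 2145



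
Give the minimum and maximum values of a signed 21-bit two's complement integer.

For 21-bit two's complement:
Minimum: -2^20 = -1048576
Maximum: 2^20 - 1 = 1048575



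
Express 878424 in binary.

Using repeated division by 2:
878424 ÷ 2 = 439212 remainder 0
439212 ÷ 2 = 219606 remainder 0
219606 ÷ 2 = 109803 remainder 0
109803 ÷ 2 = 54901 remainder 1
54901 ÷ 2 = 27450 remainder 1
27450 ÷ 2 = 13725 remainder 0
13725 ÷ 2 = 6862 remainder 1
6862 ÷ 2 = 3431 remainder 0
3431 ÷ 2 = 1715 remainder 1
1715 ÷ 2 = 857 remainder 1
857 ÷ 2 = 428 remainder 1
428 ÷ 2 = 214 remainder 0
214 ÷ 2 = 107 remainder 0
107 ÷ 2 = 53 remainder 1
53 ÷ 2 = 26 remainder 1
26 ÷ 2 = 13 remainder 0
13 ÷ 2 = 6 remainder 1
6 ÷ 2 = 3 remainder 0
3 ÷ 2 = 1 remainder 1
1 ÷ 2 = 0 remainder 1
Reading remainders bottom to top: 11010110011101011000



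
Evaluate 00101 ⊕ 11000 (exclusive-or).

XOR: 1 when bits differ
  00101
^ 11000
-------
  11101
Decimal: 5 ^ 24 = 29



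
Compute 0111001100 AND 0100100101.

AND: 1 only when both bits are 1
  0111001100
& 0100100101
------------
  0100000100
Decimal: 460 & 293 = 260



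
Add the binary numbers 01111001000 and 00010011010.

Add column by column from the right: bit + bit + carry-in; write the sum mod 2, carry 1 when the sum is 2 or 3.
carry:  11100110000
        01111001000
+       00010011010
-------------------
       010001100010
(the carry out of the leftmost column, 0, becomes the leading bit)
Decimal check:
  01111001000 = 512 + 256 + 128 + 64 + 8 = 968
  00010011010 = 128 + 16 + 8 + 2 = 154
  968 + 154 = 1122, and 010001100010 = 1024 + 64 + 32 + 2 = 1122 ✓



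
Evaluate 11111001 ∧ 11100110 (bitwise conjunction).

AND: 1 only when both bits are 1
  11111001
& 11100110
----------
  11100000
Decimal: 249 & 230 = 224



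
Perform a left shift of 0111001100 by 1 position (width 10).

Original: 0111001100 (decimal 460)
Shift left by 1 position
Append 1 zero on the right
Result: 1110011000 (decimal 920)
Equivalent: 460 << 1 = 460 × 2^1 = 920



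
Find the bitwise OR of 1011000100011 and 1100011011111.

OR: 1 when either bit is 1
  1011000100011
| 1100011011111
---------------
  1111011111111
Decimal: 5667 | 6367 = 7935



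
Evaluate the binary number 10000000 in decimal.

Sum of powers of 2 for each 1-bit:
2^7
= 128
= 128



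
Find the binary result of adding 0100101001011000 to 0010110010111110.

Add column by column from the right: bit + bit + carry-in; write the sum mod 2, carry 1 when the sum is 2 or 3.
carry:  0001000111110000
        0100101001011000
+       0010110010111110
------------------------
       00111011100010110
(the carry out of the leftmost column, 0, becomes the leading bit)
Decimal check:
  0100101001011000 = 16384 + 2048 + 512 + 64 + 16 + 8 = 19032
  0010110010111110 = 8192 + 2048 + 1024 + 128 + 32 + 16 + 8 + 4 + 2 = 11454
  19032 + 11454 = 30486, and 00111011100010110 = 16384 + 8192 + 4096 + 1024 + 512 + 256 + 16 + 4 + 2 = 30486 ✓



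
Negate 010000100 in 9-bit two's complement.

Original: 010000100
Step 1 - Invert all bits: 101111011
Step 2 - Add 1: 101111100
Verification: 010000100 + 101111100 = 1000000000; discarding the end carry (carry out of the top bit) leaves the 9-bit value 000000000, as required for x + (-x)



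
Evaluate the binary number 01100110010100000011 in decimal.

Sum of powers of 2 for each 1-bit:
2^0 + 2^1 + 2^8 + 2^10 + 2^13 + 2^14 + 2^17 + 2^18
= 1 + 2 + 256 + 1024 + 8192 + 16384 + 131072 + 262144
= 419075



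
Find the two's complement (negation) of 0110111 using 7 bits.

Original: 0110111
Step 1 - Invert all bits: 1001000
Step 2 - Add 1: 1001001
Verification: 0110111 + 1001001 = 10000000; discarding the end carry (carry out of the top bit) leaves the 7-bit value 0000000, as required for x + (-x)



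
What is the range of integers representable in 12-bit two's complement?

For 12-bit two's complement:
Minimum: -2^11 = -2048
Maximum: 2^11 - 1 = 2047



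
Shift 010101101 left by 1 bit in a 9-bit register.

Original: 010101101 (decimal 173)
Shift left by 1 position
Append 1 zero on the right
Result: 101011010 (decimal 346)
Equivalent: 173 << 1 = 173 × 2^1 = 346



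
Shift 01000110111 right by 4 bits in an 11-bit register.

Original: 01000110111 (decimal 567)
Shift right by 4 positions
Drop the 4 low bits; fill with zeros on the left
Result: 00000100011 (decimal 35)
Equivalent: 567 >> 4 = 567 ÷ 2^4 = 35



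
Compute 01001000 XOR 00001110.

XOR: 1 when bits differ
  01001000
^ 00001110
----------
  01000110
Decimal: 72 ^ 14 = 70



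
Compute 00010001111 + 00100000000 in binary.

Add column by column from the right: bit + bit + carry-in; write the sum mod 2, carry 1 when the sum is 2 or 3.
carry:  00000000000
        00010001111
+       00100000000
-------------------
       000110001111
(the carry out of the leftmost column, 0, becomes the leading bit)
Decimal check:
  00010001111 = 128 + 8 + 4 + 2 + 1 = 143
  00100000000 = 256
  143 + 256 = 399, and 000110001111 = 256 + 128 + 8 + 4 + 2 + 1 = 399 ✓



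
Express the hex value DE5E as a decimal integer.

Expand by place value (powers of 16):
Digit values: D = 13, E = 14
DE5E = 13 × 16^3 + 14 × 16^2 + 5 × 16^1 + 14 × 16^0
= 13 × 4096 + 14 × 256 + 5 × 16 + 14 × 1
= 53248 + 3584 + 80 + 14
= 56926



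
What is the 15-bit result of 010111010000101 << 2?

Original: 010111010000101 (decimal 11909)
Shift left by 2 positions
Append 2 zeros on the right and drop the 2 high bits that overflow the 15-bit width
Result: 011101000010100 (decimal 14868)
Equivalent: 11909 << 2 = 11909 × 2^2 = 47636, truncated to 15 bits = 14868



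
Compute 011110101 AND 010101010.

AND: 1 only when both bits are 1
  011110101
& 010101010
-----------
  010100000
Decimal: 245 & 170 = 160



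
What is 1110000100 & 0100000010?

AND: 1 only when both bits are 1
  1110000100
& 0100000010
------------
  0100000000
Decimal: 900 & 258 = 256



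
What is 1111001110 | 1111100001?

OR: 1 when either bit is 1
  1111001110
| 1111100001
------------
  1111101111
Decimal: 974 | 993 = 1007



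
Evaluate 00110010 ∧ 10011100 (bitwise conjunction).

AND: 1 only when both bits are 1
  00110010
& 10011100
----------
  00010000
Decimal: 50 & 156 = 16



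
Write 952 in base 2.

Using repeated division by 2:
952 ÷ 2 = 476 remainder 0
476 ÷ 2 = 238 remainder 0
238 ÷ 2 = 119 remainder 0
119 ÷ 2 = 59 remainder 1
59 ÷ 2 = 29 remainder 1
29 ÷ 2 = 14 remainder 1
14 ÷ 2 = 7 remainder 0
7 ÷ 2 = 3 remainder 1
3 ÷ 2 = 1 remainder 1
1 ÷ 2 = 0 remainder 1
Reading remainders bottom to top: 1110111000



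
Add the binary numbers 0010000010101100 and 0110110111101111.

Add column by column from the right: bit + bit + carry-in; write the sum mod 2, carry 1 when the sum is 2 or 3.
carry:  1100001111011000
        0010000010101100
+       0110110111101111
------------------------
       01000111010011011
(the carry out of the leftmost column, 0, becomes the leading bit)
Decimal check:
  0010000010101100 = 8192 + 128 + 32 + 8 + 4 = 8364
  0110110111101111 = 16384 + 8192 + 2048 + 1024 + 256 + 128 + 64 + 32 + 8 + 4 + 2 + 1 = 28143
  8364 + 28143 = 36507, and 01000111010011011 = 32768 + 2048 + 1024 + 512 + 128 + 16 + 8 + 2 + 1 = 36507 ✓



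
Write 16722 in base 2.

Using repeated division by 2:
16722 ÷ 2 = 8361 remainder 0
8361 ÷ 2 = 4180 remainder 1
4180 ÷ 2 = 2090 remainder 0
2090 ÷ 2 = 1045 remainder 0
1045 ÷ 2 = 522 remainder 1
522 ÷ 2 = 261 remainder 0
261 ÷ 2 = 130 remainder 1
130 ÷ 2 = 65 remainder 0
65 ÷ 2 = 32 remainder 1
32 ÷ 2 = 16 remainder 0
16 ÷ 2 = 8 remainder 0
8 ÷ 2 = 4 remainder 0
4 ÷ 2 = 2 remainder 0
2 ÷ 2 = 1 remainder 0
1 ÷ 2 = 0 remainder 1
Reading remainders bottom to top: 100000101010010



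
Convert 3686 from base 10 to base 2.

Using repeated division by 2:
3686 ÷ 2 = 1843 remainder 0
1843 ÷ 2 = 921 remainder 1
921 ÷ 2 = 460 remainder 1
460 ÷ 2 = 230 remainder 0
230 ÷ 2 = 115 remainder 0
115 ÷ 2 = 57 remainder 1
57 ÷ 2 = 28 remainder 1
28 ÷ 2 = 14 remainder 0
14 ÷ 2 = 7 remainder 0
7 ÷ 2 = 3 remainder 1
3 ÷ 2 = 1 remainder 1
1 ÷ 2 = 0 remainder 1
Reading remainders bottom to top: 111001100110



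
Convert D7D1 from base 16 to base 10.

Expand by place value (powers of 16):
Digit values: D = 13
D7D1 = 13 × 16^3 + 7 × 16^2 + 13 × 16^1 + 1 × 16^0
= 13 × 4096 + 7 × 256 + 13 × 16 + 1 × 1
= 53248 + 1792 + 208 + 1
= 55249



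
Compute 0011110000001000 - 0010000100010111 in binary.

Method 1 - Direct subtraction (column by column from the right: bit − bit − borrow-in; if negative, add 2 and borrow 1 from the next column):
borrow: 0000011111101110
        0011110000001000
-       0010000100010111
------------------------
        0001101011110001

Method 2 - Add two's complement:
Two's complement of 0010000100010111: invert → 1101111011101000, add 1 → 1101111011101001
  0011110000001000
+ 1101111011101001
------------------
 10001101011110001  (end carry out of the top bit = 1)
Discarding the end carry: 0001101011110001
Decimal check:
  0011110000001000 = 8192 + 4096 + 2048 + 1024 + 8 = 15368
  0010000100010111 = 8192 + 256 + 16 + 4 + 2 + 1 = 8471
  15368 - 8471 = 6897, and 0001101011110001 = 4096 + 2048 + 512 + 128 + 64 + 32 + 16 + 1 = 6897 ✓



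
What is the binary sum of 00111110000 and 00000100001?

Add column by column from the right: bit + bit + carry-in; write the sum mod 2, carry 1 when the sum is 2 or 3.
carry:  01111000000
        00111110000
+       00000100001
-------------------
       001000010001
(the carry out of the leftmost column, 0, becomes the leading bit)
Decimal check:
  00111110000 = 256 + 128 + 64 + 32 + 16 = 496
  00000100001 = 32 + 1 = 33
  496 + 33 = 529, and 001000010001 = 512 + 16 + 1 = 529 ✓



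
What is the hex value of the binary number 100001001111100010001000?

Group into 4-bit nibbles from right:
  1000 = 8
  0100 = 4
  1111 = F
  1000 = 8
  1000 = 8
  1000 = 8
Result: 84F888



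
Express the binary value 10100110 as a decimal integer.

Sum of powers of 2 for each 1-bit:
2^1 + 2^2 + 2^5 + 2^7
= 2 + 4 + 32 + 128
= 166



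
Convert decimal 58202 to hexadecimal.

Using repeated division by 16 (digits 10–15 are A–F):
58202 ÷ 16 = 3637 remainder 10 (A)
3637 ÷ 16 = 227 remainder 5
227 ÷ 16 = 14 remainder 3
14 ÷ 16 = 0 remainder 14 (E)
Reading remainders bottom to top: E35A



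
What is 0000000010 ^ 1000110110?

XOR: 1 when bits differ
  0000000010
^ 1000110110
------------
  1000110100
Decimal: 2 ^ 566 = 564



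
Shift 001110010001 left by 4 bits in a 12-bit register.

Original: 001110010001 (decimal 913)
Shift left by 4 positions
Append 4 zeros on the right and drop the 4 high bits that overflow the 12-bit width
Result: 100100010000 (decimal 2320)
Equivalent: 913 << 4 = 913 × 2^4 = 14608, truncated to 12 bits = 2320



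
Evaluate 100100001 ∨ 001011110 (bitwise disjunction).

OR: 1 when either bit is 1
  100100001
| 001011110
-----------
  101111111
Decimal: 289 | 94 = 383



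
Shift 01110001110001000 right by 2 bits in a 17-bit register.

Original: 01110001110001000 (decimal 58248)
Shift right by 2 positions
Drop the 2 low bits; fill with zeros on the left
Result: 00011100011100010 (decimal 14562)
Equivalent: 58248 >> 2 = 58248 ÷ 2^2 = 14562



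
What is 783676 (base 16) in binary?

Convert each hex digit to 4 bits:
  7 = 0111
  8 = 1000
  3 = 0011
  6 = 0110
  7 = 0111
  6 = 0110
Concatenate: 011110000011011001110110



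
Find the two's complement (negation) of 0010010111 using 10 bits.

Original: 0010010111
Step 1 - Invert all bits: 1101101000
Step 2 - Add 1: 1101101001
Verification: 0010010111 + 1101101001 = 10000000000; discarding the end carry (carry out of the top bit) leaves the 10-bit value 0000000000, as required for x + (-x)



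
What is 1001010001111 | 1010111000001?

OR: 1 when either bit is 1
  1001010001111
| 1010111000001
---------------
  1011111001111
Decimal: 4751 | 5569 = 6095



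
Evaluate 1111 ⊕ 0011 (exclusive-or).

XOR: 1 when bits differ
  1111
^ 0011
------
  1100
Decimal: 15 ^ 3 = 12



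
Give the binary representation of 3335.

Using repeated division by 2:
3335 ÷ 2 = 1667 remainder 1
1667 ÷ 2 = 833 remainder 1
833 ÷ 2 = 416 remainder 1
416 ÷ 2 = 208 remainder 0
208 ÷ 2 = 104 remainder 0
104 ÷ 2 = 52 remainder 0
52 ÷ 2 = 26 remainder 0
26 ÷ 2 = 13 remainder 0
13 ÷ 2 = 6 remainder 1
6 ÷ 2 = 3 remainder 0
3 ÷ 2 = 1 remainder 1
1 ÷ 2 = 0 remainder 1
Reading remainders bottom to top: 110100000111



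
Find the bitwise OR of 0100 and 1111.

OR: 1 when either bit is 1
  0100
| 1111
------
  1111
Decimal: 4 | 15 = 15



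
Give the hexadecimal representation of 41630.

Using repeated division by 16 (digits 10–15 are A–F):
41630 ÷ 16 = 2601 remainder 14 (E)
2601 ÷ 16 = 162 remainder 9
162 ÷ 16 = 10 remainder 2
10 ÷ 16 = 0 remainder 10 (A)
Reading remainders bottom to top: A29E



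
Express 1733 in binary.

Using repeated division by 2:
1733 ÷ 2 = 866 remainder 1
866 ÷ 2 = 433 remainder 0
433 ÷ 2 = 216 remainder 1
216 ÷ 2 = 108 remainder 0
108 ÷ 2 = 54 remainder 0
54 ÷ 2 = 27 remainder 0
27 ÷ 2 = 13 remainder 1
13 ÷ 2 = 6 remainder 1
6 ÷ 2 = 3 remainder 0
3 ÷ 2 = 1 remainder 1
1 ÷ 2 = 0 remainder 1
Reading remainders bottom to top: 11011000101



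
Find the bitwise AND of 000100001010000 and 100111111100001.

AND: 1 only when both bits are 1
  000100001010000
& 100111111100001
-----------------
  000100001000000
Decimal: 2128 & 20449 = 2112



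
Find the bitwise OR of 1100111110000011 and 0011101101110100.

OR: 1 when either bit is 1
  1100111110000011
| 0011101101110100
------------------
  1111111111110111
Decimal: 53123 | 15220 = 65527



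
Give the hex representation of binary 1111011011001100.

Group into 4-bit nibbles from right:
  1111 = F
  0110 = 6
  1100 = C
  1100 = C
Result: F6CC



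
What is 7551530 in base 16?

Using repeated division by 16 (digits 10–15 are A–F):
7551530 ÷ 16 = 471970 remainder 10 (A)
471970 ÷ 16 = 29498 remainder 2
29498 ÷ 16 = 1843 remainder 10 (A)
1843 ÷ 16 = 115 remainder 3
115 ÷ 16 = 7 remainder 3
7 ÷ 16 = 0 remainder 7
Reading remainders bottom to top: 733A2A



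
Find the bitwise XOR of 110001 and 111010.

XOR: 1 when bits differ
  110001
^ 111010
--------
  001011
Decimal: 49 ^ 58 = 11



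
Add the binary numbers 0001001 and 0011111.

Add column by column from the right: bit + bit + carry-in; write the sum mod 2, carry 1 when the sum is 2 or 3.
carry:  0111110
        0001001
+       0011111
---------------
       00101000
(the carry out of the leftmost column, 0, becomes the leading bit)
Decimal check:
  0001001 = 8 + 1 = 9
  0011111 = 16 + 8 + 4 + 2 + 1 = 31
  9 + 31 = 40, and 00101000 = 32 + 8 = 40 ✓



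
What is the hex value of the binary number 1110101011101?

Group into 4-bit nibbles from right:
  0001 = 1
  1101 = D
  0101 = 5
  1101 = D
Result: 1D5D



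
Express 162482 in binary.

Using repeated division by 2:
162482 ÷ 2 = 81241 remainder 0
81241 ÷ 2 = 40620 remainder 1
40620 ÷ 2 = 20310 remainder 0
20310 ÷ 2 = 10155 remainder 0
10155 ÷ 2 = 5077 remainder 1
5077 ÷ 2 = 2538 remainder 1
2538 ÷ 2 = 1269 remainder 0
1269 ÷ 2 = 634 remainder 1
634 ÷ 2 = 317 remainder 0
317 ÷ 2 = 158 remainder 1
158 ÷ 2 = 79 remainder 0
79 ÷ 2 = 39 remainder 1
39 ÷ 2 = 19 remainder 1
19 ÷ 2 = 9 remainder 1
9 ÷ 2 = 4 remainder 1
4 ÷ 2 = 2 remainder 0
2 ÷ 2 = 1 remainder 0
1 ÷ 2 = 0 remainder 1
Reading remainders bottom to top: 100111101010110010



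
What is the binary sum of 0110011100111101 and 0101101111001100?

Add column by column from the right: bit + bit + carry-in; write the sum mod 2, carry 1 when the sum is 2 or 3.
carry:  1111111111111000
        0110011100111101
+       0101101111001100
------------------------
       01100001100001001
(the carry out of the leftmost column, 0, becomes the leading bit)
Decimal check:
  0110011100111101 = 16384 + 8192 + 1024 + 512 + 256 + 32 + 16 + 8 + 4 + 1 = 26429
  0101101111001100 = 16384 + 4096 + 2048 + 512 + 256 + 128 + 64 + 8 + 4 = 23500
  26429 + 23500 = 49929, and 01100001100001001 = 32768 + 16384 + 512 + 256 + 8 + 1 = 49929 ✓



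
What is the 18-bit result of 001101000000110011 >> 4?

Original: 001101000000110011 (decimal 53299)
Shift right by 4 positions
Drop the 4 low bits; fill with zeros on the left
Result: 000000110100000011 (decimal 3331)
Equivalent: 53299 >> 4 = 53299 ÷ 2^4 = 3331

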